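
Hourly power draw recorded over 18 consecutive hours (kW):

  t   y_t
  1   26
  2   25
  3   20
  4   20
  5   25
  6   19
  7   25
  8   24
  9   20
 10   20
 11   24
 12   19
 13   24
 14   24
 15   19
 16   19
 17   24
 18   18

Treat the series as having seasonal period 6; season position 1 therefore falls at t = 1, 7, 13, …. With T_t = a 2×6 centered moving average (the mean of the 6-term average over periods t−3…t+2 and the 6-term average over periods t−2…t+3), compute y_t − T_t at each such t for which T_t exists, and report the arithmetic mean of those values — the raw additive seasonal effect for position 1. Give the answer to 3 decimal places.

2.625

Season position 1 occurs at t = 7, 13 (where T_t is defined).
t=7: T_7 = 22.16667; y_7 − T_7 = 25 − 22.16667 = 2.83333
t=13: T_13 = 21.58333; y_13 − T_13 = 24 − 21.58333 = 2.41667
Mean deviation: (2.83333 + 2.41667) / 2 = 2.625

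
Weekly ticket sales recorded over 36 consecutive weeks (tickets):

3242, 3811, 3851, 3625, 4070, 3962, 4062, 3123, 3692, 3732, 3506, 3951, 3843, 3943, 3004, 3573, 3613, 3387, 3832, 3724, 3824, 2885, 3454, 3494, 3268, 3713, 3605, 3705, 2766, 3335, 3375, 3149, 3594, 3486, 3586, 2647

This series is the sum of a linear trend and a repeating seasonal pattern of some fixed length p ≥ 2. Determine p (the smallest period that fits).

7

First differences y_{t+1} − y_t: 569, 40, -226, 445, -108, 100, -939, 569, 40, -226, 445, -108, 100, -939, 569, 40, …
The difference pattern repeats every 7 terms and not for any smaller step, so p = 7.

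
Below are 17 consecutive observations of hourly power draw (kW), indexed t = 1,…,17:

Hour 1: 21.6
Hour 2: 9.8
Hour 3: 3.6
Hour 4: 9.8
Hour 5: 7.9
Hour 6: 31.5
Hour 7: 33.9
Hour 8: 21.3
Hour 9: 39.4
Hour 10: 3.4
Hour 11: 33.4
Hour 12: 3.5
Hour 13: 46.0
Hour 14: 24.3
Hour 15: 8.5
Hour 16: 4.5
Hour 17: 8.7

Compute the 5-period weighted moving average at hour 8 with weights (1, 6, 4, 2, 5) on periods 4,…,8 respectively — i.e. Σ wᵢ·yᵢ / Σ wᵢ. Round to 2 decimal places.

Weighted sum: 1·9.8 + 6·7.9 + 4·31.5 + 2·33.9 + 5·21.3 = 9.8 + 47.4 + 126.0 + 67.8 + 106.5 = 357.5
Weight total: 1 + 6 + 4 + 2 + 5 = 18
WMA = 357.5 / 18 = 19.86

19.86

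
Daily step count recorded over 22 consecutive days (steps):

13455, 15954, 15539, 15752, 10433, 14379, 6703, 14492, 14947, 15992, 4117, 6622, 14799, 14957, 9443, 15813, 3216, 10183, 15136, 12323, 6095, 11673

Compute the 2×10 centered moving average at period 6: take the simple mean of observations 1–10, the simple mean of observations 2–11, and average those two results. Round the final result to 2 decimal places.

Sum over 1–10: 13455 + 15954 + 15539 + 15752 + 10433 + 14379 + 6703 + 14492 + 14947 + 15992 = 137646
Sum over 2–11: 15954 + 15539 + 15752 + 10433 + 14379 + 6703 + 14492 + 14947 + 15992 + 4117 = 128308
CMA at t=6 = (137646 + 128308) / (2·10) = 265954 / 20 = 13297.70

13297.70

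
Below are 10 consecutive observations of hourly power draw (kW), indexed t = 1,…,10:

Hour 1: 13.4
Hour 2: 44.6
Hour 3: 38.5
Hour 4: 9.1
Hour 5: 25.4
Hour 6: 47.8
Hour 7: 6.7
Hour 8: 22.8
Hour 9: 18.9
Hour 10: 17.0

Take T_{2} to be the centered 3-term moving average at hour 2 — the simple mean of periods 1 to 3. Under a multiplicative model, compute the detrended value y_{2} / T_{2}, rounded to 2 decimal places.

1.39

Trend T_2 = (13.4 + 44.6 + 38.5) / 3 = 96.5/3 = 32.1667
Ratio to trend: 44.6 / 32.1667 = 1.39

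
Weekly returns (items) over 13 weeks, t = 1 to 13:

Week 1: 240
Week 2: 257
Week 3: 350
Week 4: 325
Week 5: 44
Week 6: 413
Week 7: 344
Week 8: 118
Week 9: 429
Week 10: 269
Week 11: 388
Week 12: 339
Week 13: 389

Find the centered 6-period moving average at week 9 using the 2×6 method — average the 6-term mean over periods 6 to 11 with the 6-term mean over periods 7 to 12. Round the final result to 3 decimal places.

320.667

Sum over 6–11: 413 + 344 + 118 + 429 + 269 + 388 = 1961
Sum over 7–12: 344 + 118 + 429 + 269 + 388 + 339 = 1887
CMA at t=9 = (1961 + 1887) / (2·6) = 3848 / 12 = 320.667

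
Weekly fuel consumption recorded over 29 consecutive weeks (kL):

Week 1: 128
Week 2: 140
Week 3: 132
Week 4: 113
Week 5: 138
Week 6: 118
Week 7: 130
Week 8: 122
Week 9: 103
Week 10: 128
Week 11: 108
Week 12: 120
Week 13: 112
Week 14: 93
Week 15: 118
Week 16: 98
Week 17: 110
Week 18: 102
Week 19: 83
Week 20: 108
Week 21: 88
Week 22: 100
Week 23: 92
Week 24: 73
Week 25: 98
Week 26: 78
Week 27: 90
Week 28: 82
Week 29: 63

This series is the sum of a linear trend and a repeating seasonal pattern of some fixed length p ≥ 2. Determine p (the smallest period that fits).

First differences y_{t+1} − y_t: 12, -8, -19, 25, -20, 12, -8, -19, 25, -20, 12, -8, …
The difference pattern repeats every 5 terms and not for any smaller step, so p = 5.

5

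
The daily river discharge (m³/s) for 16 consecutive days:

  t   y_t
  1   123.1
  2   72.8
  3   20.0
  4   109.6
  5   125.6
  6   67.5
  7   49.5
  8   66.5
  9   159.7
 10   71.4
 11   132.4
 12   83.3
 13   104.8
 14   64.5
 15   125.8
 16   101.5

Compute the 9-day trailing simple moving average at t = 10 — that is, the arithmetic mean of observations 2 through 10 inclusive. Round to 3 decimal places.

Sum of periods 2–10: 72.8 + 20.0 + 109.6 + 125.6 + 67.5 + 49.5 + 66.5 + 159.7 + 71.4 = 742.6
Divide by 9: 742.6 / 9 = 82.511

82.511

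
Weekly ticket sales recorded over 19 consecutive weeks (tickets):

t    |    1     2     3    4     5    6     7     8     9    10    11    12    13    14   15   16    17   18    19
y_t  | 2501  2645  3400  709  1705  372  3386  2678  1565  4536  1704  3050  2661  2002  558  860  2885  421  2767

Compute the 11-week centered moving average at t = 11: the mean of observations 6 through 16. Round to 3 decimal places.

Sum of periods 6–16: 372 + 3386 + 2678 + 1565 + 4536 + 1704 + 3050 + 2661 + 2002 + 558 + 860 = 23372
Divide by 11: 23372 / 11 = 2124.727

2124.727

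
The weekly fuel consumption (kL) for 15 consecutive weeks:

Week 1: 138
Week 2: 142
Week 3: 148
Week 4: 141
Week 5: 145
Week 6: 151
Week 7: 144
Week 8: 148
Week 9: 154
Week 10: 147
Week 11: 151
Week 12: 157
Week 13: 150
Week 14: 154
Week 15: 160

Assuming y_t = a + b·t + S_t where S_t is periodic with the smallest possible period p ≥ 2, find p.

First differences y_{t+1} − y_t: 4, 6, -7, 4, 6, -7, 4, 6, …
The difference pattern repeats every 3 terms and not for any smaller step, so p = 3.

3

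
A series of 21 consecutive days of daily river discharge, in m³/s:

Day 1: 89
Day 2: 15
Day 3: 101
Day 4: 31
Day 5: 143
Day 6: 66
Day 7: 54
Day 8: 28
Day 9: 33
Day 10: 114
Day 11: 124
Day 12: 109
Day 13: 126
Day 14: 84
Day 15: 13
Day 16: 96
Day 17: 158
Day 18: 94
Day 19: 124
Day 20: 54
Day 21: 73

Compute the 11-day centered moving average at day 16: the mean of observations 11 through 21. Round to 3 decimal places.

95.909

Sum of periods 11–21: 124 + 109 + 126 + 84 + 13 + 96 + 158 + 94 + 124 + 54 + 73 = 1055
Divide by 11: 1055 / 11 = 95.909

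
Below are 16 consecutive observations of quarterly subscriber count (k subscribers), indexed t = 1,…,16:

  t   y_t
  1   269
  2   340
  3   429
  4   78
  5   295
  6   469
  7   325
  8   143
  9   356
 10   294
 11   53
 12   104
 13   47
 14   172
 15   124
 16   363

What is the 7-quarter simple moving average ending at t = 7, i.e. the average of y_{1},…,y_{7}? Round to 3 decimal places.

Sum of periods 1–7: 269 + 340 + 429 + 78 + 295 + 469 + 325 = 2205
Divide by 7: 2205 / 7 = 315.000

315.000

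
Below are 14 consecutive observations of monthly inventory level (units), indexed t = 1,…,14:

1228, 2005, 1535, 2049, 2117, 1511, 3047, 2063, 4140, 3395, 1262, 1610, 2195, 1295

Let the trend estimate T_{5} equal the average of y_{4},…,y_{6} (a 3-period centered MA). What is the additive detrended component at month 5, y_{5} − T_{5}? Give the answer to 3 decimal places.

Trend T_5 = (2049 + 2117 + 1511) / 3 = 5677/3 = 1892.33333
Detrended value: 2117 − 1892.33333 = 224.667

224.667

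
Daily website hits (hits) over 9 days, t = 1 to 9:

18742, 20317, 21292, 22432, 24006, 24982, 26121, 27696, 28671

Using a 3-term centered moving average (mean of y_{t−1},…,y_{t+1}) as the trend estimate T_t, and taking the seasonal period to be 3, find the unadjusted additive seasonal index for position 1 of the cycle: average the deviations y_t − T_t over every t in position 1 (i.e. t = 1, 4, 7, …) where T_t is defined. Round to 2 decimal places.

-145.00

Season position 1 occurs at t = 4, 7 (where T_t is defined).
t=4: T_4 = 22576.6667; y_4 − T_4 = 22432 − 22576.6667 = -144.6667
t=7: T_7 = 26266.3333; y_7 − T_7 = 26121 − 26266.3333 = -145.3333
Mean deviation: (-144.6667 + -145.3333) / 2 = -145.00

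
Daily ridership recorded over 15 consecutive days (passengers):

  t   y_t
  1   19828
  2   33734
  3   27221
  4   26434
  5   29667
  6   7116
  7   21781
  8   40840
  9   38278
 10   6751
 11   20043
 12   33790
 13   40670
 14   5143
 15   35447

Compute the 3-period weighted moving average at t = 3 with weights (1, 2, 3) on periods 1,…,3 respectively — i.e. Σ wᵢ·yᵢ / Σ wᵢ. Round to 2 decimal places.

28159.83

Weighted sum: 1·19828 + 2·33734 + 3·27221 = 19828 + 67468 + 81663 = 168959
Weight total: 1 + 2 + 3 = 6
WMA = 168959 / 6 = 28159.83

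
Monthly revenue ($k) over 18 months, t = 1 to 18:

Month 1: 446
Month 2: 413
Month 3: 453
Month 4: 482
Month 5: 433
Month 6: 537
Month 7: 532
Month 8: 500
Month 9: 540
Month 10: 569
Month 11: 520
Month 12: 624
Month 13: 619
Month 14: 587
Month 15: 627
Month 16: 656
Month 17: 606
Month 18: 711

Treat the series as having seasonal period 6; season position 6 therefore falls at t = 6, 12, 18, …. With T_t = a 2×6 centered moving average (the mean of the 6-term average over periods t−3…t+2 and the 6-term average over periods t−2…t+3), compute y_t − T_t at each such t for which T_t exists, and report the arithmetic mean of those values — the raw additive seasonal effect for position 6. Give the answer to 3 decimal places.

40.250

Season position 6 occurs at t = 6, 12 (where T_t is defined).
t=6: T_6 = 496.75000; y_6 − T_6 = 537 − 496.75000 = 40.25000
t=12: T_12 = 583.75000; y_12 − T_12 = 624 − 583.75000 = 40.25000
Mean deviation: (40.25000 + 40.25000) / 2 = 40.250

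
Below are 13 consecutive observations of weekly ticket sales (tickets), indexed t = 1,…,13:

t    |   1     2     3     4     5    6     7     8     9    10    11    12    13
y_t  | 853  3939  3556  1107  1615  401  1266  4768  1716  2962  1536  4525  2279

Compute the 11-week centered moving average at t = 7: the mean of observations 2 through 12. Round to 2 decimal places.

2490.09

Sum of periods 2–12: 3939 + 3556 + 1107 + 1615 + 401 + 1266 + 4768 + 1716 + 2962 + 1536 + 4525 = 27391
Divide by 11: 27391 / 11 = 2490.09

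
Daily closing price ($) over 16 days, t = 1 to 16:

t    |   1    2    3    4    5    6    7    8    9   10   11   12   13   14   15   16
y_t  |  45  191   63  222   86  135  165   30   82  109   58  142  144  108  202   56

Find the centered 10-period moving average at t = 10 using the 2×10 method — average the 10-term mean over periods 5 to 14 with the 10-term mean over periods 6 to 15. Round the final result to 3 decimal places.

Sum over 5–14: 86 + 135 + 165 + 30 + 82 + 109 + 58 + 142 + 144 + 108 = 1059
Sum over 6–15: 135 + 165 + 30 + 82 + 109 + 58 + 142 + 144 + 108 + 202 = 1175
CMA at t=10 = (1059 + 1175) / (2·10) = 2234 / 20 = 111.700

111.700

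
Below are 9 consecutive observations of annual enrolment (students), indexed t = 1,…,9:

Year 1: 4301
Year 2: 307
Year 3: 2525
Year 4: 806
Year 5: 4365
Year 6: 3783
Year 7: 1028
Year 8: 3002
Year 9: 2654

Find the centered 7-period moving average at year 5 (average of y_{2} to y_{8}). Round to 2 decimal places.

Sum of periods 2–8: 307 + 2525 + 806 + 4365 + 3783 + 1028 + 3002 = 15816
Divide by 7: 15816 / 7 = 2259.43

2259.43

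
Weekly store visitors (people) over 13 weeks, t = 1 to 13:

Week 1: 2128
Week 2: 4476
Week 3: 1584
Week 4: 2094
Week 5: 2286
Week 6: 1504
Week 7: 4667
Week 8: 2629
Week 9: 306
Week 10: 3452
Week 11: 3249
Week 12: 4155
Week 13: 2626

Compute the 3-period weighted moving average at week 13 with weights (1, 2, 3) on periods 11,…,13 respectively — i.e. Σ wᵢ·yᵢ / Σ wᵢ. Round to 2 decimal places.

Weighted sum: 1·3249 + 2·4155 + 3·2626 = 3249 + 8310 + 7878 = 19437
Weight total: 1 + 2 + 3 = 6
WMA = 19437 / 6 = 3239.50

3239.50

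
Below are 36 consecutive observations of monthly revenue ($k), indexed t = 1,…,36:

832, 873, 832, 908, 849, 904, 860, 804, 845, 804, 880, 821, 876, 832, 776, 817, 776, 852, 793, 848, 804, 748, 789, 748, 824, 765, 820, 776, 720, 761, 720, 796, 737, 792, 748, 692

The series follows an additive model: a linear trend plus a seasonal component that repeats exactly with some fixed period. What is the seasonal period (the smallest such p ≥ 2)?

7

First differences y_{t+1} − y_t: 41, -41, 76, -59, 55, -44, -56, 41, -41, 76, -59, 55, -44, -56, 41, -41, …
The difference pattern repeats every 7 terms and not for any smaller step, so p = 7.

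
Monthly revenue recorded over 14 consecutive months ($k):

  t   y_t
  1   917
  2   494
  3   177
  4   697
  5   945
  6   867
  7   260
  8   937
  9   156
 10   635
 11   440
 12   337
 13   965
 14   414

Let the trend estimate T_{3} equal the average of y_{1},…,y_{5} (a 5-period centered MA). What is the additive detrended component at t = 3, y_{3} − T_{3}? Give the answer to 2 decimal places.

-469.00

Trend T_3 = (917 + 494 + 177 + 697 + 945) / 5 = 3230/5 = 646.0000
Detrended value: 177 − 646.0000 = -469.00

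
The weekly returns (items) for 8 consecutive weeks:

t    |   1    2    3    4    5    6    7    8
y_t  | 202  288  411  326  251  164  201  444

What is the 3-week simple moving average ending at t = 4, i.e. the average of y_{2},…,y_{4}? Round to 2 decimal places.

341.67

Sum of periods 2–4: 288 + 411 + 326 = 1025
Divide by 3: 1025 / 3 = 341.67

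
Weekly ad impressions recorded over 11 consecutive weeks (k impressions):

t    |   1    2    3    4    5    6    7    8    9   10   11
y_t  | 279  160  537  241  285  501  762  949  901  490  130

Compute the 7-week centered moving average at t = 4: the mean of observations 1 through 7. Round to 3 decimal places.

395.000

Sum of periods 1–7: 279 + 160 + 537 + 241 + 285 + 501 + 762 = 2765
Divide by 7: 2765 / 7 = 395.000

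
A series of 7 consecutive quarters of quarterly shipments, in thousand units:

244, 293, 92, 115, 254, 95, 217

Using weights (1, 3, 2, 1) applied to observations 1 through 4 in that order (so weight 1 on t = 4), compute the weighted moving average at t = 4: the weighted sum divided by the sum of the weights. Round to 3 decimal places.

203.143

Weighted sum: 1·244 + 3·293 + 2·92 + 1·115 = 244 + 879 + 184 + 115 = 1422
Weight total: 1 + 3 + 2 + 1 = 7
WMA = 1422 / 7 = 203.143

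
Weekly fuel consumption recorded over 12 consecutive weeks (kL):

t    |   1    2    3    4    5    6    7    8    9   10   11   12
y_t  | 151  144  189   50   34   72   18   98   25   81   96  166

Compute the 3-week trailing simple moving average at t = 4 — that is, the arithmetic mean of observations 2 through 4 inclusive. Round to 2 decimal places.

127.67

Sum of periods 2–4: 144 + 189 + 50 = 383
Divide by 3: 383 / 3 = 127.67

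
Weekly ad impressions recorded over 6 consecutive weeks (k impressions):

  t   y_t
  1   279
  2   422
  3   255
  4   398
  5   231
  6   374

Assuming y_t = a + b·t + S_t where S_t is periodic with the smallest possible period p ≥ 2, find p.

First differences y_{t+1} − y_t: 143, -167, 143, -167, 143, …
The difference pattern repeats every 2 terms and not for any smaller step, so p = 2.

2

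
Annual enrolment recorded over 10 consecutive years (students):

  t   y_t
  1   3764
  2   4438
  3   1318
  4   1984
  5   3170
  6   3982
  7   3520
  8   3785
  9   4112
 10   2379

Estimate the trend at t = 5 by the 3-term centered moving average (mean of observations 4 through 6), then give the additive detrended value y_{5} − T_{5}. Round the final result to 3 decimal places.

124.667

Trend T_5 = (1984 + 3170 + 3982) / 3 = 9136/3 = 3045.33333
Detrended value: 3170 − 3045.33333 = 124.667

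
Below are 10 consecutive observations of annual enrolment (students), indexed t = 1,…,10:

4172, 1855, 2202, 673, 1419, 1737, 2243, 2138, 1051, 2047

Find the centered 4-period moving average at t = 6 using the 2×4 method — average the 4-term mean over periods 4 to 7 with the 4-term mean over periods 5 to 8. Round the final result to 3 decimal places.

1701.125

Sum over 4–7: 673 + 1419 + 1737 + 2243 = 6072
Sum over 5–8: 1419 + 1737 + 2243 + 2138 = 7537
CMA at t=6 = (6072 + 7537) / (2·4) = 13609 / 8 = 1701.125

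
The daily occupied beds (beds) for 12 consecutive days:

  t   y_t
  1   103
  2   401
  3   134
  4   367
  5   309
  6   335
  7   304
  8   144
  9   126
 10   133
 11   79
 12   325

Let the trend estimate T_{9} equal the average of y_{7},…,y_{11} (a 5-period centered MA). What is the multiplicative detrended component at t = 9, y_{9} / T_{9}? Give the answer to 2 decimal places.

Trend T_9 = (304 + 144 + 126 + 133 + 79) / 5 = 786/5 = 157.2000
Ratio to trend: 126 / 157.2000 = 0.80

0.80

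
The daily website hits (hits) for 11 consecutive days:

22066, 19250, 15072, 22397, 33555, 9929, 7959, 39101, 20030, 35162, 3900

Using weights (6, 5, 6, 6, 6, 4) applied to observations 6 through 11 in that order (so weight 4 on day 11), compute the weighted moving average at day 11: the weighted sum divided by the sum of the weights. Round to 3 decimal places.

Weighted sum: 6·9929 + 5·7959 + 6·39101 + 6·20030 + 6·35162 + 4·3900 = 59574 + 39795 + 234606 + 120180 + 210972 + 15600 = 680727
Weight total: 6 + 5 + 6 + 6 + 6 + 4 = 33
WMA = 680727 / 33 = 20628.091

20628.091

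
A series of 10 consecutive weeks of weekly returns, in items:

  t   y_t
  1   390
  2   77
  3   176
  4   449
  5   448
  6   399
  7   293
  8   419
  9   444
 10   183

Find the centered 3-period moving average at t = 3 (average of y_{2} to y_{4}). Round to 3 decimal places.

234.000

Sum of periods 2–4: 77 + 176 + 449 = 702
Divide by 3: 702 / 3 = 234.000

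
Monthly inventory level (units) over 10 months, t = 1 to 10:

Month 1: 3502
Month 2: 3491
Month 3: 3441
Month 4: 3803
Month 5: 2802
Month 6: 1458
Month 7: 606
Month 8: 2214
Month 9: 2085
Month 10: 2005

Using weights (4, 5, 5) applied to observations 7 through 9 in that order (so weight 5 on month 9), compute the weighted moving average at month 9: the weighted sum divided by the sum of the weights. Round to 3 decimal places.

1708.500

Weighted sum: 4·606 + 5·2214 + 5·2085 = 2424 + 11070 + 10425 = 23919
Weight total: 4 + 5 + 5 = 14
WMA = 23919 / 14 = 1708.500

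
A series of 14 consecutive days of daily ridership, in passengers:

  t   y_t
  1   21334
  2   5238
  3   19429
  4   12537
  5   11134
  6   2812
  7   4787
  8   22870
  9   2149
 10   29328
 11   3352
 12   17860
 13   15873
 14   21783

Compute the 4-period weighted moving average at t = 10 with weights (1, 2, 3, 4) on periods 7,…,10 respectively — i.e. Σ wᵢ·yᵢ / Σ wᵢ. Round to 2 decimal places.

Weighted sum: 1·4787 + 2·22870 + 3·2149 + 4·29328 = 4787 + 45740 + 6447 + 117312 = 174286
Weight total: 1 + 2 + 3 + 4 = 10
WMA = 174286 / 10 = 17428.60

17428.60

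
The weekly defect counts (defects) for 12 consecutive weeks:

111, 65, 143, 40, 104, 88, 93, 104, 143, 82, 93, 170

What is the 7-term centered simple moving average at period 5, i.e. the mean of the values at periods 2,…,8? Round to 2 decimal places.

Sum of periods 2–8: 65 + 143 + 40 + 104 + 88 + 93 + 104 = 637
Divide by 7: 637 / 7 = 91.00

91.00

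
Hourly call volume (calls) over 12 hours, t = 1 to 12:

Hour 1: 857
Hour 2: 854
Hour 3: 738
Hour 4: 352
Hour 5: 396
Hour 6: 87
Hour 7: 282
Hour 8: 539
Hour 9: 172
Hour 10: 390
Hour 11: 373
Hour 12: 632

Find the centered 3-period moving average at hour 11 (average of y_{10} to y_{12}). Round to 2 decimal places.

465.00

Sum of periods 10–12: 390 + 373 + 632 = 1395
Divide by 3: 1395 / 3 = 465.00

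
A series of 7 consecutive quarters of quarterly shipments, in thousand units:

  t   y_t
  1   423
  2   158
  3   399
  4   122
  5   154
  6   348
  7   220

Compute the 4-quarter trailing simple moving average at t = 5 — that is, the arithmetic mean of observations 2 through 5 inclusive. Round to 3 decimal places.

208.250

Sum of periods 2–5: 158 + 399 + 122 + 154 = 833
Divide by 4: 833 / 4 = 208.250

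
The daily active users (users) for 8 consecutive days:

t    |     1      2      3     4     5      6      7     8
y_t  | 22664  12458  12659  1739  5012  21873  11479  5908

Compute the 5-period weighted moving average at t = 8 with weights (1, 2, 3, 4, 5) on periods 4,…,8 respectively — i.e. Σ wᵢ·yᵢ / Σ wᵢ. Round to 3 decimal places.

10189.200

Weighted sum: 1·1739 + 2·5012 + 3·21873 + 4·11479 + 5·5908 = 1739 + 10024 + 65619 + 45916 + 29540 = 152838
Weight total: 1 + 2 + 3 + 4 + 5 = 15
WMA = 152838 / 15 = 10189.200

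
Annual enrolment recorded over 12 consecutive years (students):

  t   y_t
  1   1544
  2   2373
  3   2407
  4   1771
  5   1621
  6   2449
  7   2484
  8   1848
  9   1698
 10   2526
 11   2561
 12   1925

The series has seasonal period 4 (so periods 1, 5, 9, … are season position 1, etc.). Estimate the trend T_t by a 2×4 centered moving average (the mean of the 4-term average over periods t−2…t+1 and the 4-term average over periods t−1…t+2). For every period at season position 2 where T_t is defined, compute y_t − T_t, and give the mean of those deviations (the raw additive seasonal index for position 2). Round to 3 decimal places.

358.125

Season position 2 occurs at t = 6, 10 (where T_t is defined).
t=6: T_6 = 2090.87500; y_6 − T_6 = 2449 − 2090.87500 = 358.12500
t=10: T_10 = 2167.87500; y_10 − T_10 = 2526 − 2167.87500 = 358.12500
Mean deviation: (358.12500 + 358.12500) / 2 = 358.125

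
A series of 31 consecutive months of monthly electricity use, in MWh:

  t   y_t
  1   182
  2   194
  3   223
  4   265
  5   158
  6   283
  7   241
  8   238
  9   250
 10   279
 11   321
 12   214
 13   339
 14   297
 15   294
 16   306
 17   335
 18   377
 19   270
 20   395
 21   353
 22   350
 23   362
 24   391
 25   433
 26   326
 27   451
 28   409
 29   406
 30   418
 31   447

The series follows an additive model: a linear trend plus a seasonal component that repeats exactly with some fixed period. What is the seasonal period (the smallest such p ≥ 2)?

First differences y_{t+1} − y_t: 12, 29, 42, -107, 125, -42, -3, 12, 29, 42, -107, 125, -42, -3, 12, 29, …
The difference pattern repeats every 7 terms and not for any smaller step, so p = 7.

7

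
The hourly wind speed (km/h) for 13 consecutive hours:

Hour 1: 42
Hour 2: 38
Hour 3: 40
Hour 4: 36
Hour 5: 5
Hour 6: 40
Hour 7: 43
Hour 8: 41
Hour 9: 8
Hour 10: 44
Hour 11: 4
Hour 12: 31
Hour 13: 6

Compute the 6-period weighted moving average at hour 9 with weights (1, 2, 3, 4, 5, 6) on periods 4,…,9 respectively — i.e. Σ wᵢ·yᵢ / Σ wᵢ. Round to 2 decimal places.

28.14

Weighted sum: 1·36 + 2·5 + 3·40 + 4·43 + 5·41 + 6·8 = 36 + 10 + 120 + 172 + 205 + 48 = 591
Weight total: 1 + 2 + 3 + 4 + 5 + 6 = 21
WMA = 591 / 21 = 28.14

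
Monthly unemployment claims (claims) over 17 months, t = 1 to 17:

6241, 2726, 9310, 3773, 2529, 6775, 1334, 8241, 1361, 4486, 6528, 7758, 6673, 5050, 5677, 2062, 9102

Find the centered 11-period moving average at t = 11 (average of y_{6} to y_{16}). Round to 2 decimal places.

5085.91

Sum of periods 6–16: 6775 + 1334 + 8241 + 1361 + 4486 + 6528 + 7758 + 6673 + 5050 + 5677 + 2062 = 55945
Divide by 11: 55945 / 11 = 5085.91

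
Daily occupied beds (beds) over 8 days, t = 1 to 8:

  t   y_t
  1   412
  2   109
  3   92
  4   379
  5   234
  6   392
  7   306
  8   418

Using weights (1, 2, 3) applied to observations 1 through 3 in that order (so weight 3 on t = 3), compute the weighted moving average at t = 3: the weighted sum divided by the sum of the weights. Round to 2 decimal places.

151.00

Weighted sum: 1·412 + 2·109 + 3·92 = 412 + 218 + 276 = 906
Weight total: 1 + 2 + 3 = 6
WMA = 906 / 6 = 151.00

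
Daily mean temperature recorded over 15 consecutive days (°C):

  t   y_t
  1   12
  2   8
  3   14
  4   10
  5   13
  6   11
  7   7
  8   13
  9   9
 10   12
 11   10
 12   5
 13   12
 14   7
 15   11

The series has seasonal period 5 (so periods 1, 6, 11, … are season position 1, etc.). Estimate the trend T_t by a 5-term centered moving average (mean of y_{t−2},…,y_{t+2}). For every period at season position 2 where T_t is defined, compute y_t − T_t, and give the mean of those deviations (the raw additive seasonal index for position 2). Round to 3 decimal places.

-3.900

Season position 2 occurs at t = 7, 12 (where T_t is defined).
t=7: T_7 = 10.60000; y_7 − T_7 = 7 − 10.60000 = -3.60000
t=12: T_12 = 9.20000; y_12 − T_12 = 5 − 9.20000 = -4.20000
Mean deviation: (-3.60000 + -4.20000) / 2 = -3.900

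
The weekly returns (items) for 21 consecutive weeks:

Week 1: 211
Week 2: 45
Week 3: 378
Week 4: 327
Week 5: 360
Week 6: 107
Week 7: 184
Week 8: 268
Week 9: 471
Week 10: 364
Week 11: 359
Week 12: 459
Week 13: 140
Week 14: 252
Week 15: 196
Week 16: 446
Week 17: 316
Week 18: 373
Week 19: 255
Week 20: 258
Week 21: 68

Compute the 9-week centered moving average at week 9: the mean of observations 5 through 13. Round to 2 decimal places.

Sum of periods 5–13: 360 + 107 + 184 + 268 + 471 + 364 + 359 + 459 + 140 = 2712
Divide by 9: 2712 / 9 = 301.33

301.33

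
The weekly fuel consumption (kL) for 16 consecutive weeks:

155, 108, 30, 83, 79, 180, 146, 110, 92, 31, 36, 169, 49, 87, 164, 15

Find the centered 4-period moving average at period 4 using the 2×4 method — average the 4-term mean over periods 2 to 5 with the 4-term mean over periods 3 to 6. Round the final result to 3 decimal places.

84.000

Sum over 2–5: 108 + 30 + 83 + 79 = 300
Sum over 3–6: 30 + 83 + 79 + 180 = 372
CMA at t=4 = (300 + 372) / (2·4) = 672 / 8 = 84.000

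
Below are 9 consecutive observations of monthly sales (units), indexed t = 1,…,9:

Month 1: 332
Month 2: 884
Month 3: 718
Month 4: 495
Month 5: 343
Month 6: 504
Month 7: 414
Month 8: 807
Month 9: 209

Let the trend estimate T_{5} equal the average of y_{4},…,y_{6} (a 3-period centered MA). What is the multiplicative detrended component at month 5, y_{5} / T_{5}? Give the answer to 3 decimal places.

0.767

Trend T_5 = (495 + 343 + 504) / 3 = 1342/3 = 447.33333
Ratio to trend: 343 / 447.33333 = 0.767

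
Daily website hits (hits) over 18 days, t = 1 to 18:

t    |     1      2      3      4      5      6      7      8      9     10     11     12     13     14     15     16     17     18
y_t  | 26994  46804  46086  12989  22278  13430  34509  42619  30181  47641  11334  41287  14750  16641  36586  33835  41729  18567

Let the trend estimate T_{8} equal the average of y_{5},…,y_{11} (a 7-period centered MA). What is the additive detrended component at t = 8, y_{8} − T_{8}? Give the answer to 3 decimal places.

Trend T_8 = (22278 + 13430 + 34509 + 42619 + 30181 + 47641 + 11334) / 7 = 201992/7 = 28856.00000
Detrended value: 42619 − 28856.00000 = 13763.000

13763.000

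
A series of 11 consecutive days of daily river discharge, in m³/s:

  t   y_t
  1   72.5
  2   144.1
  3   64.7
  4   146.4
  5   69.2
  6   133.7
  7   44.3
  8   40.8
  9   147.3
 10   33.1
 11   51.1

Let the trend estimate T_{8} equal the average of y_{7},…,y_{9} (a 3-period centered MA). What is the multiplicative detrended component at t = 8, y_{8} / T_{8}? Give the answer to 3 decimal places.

0.527

Trend T_8 = (44.3 + 40.8 + 147.3) / 3 = 232.4/3 = 77.46667
Ratio to trend: 40.8 / 77.46667 = 0.527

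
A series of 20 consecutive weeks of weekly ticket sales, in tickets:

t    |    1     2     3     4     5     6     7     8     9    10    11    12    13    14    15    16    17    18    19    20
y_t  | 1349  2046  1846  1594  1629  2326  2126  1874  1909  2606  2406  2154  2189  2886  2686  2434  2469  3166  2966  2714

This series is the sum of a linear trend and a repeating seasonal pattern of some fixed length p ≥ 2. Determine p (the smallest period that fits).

First differences y_{t+1} − y_t: 697, -200, -252, 35, 697, -200, -252, 35, 697, -200, …
The difference pattern repeats every 4 terms and not for any smaller step, so p = 4.

4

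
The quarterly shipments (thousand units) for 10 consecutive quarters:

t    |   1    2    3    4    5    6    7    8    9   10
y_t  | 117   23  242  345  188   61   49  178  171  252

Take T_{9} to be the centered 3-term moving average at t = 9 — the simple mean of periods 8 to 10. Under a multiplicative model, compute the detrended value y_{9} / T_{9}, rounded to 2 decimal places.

Trend T_9 = (178 + 171 + 252) / 3 = 601/3 = 200.3333
Ratio to trend: 171 / 200.3333 = 0.85

0.85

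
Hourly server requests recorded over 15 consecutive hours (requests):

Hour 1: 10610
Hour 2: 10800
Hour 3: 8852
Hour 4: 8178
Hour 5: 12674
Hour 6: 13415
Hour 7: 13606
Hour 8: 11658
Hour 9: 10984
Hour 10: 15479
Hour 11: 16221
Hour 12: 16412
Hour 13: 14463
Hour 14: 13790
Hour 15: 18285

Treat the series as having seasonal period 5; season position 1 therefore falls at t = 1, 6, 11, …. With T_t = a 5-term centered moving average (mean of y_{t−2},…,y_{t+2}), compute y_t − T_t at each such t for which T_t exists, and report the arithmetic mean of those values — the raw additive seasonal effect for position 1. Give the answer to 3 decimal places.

1509.000

Season position 1 occurs at t = 6, 11 (where T_t is defined).
t=6: T_6 = 11906.20000; y_6 − T_6 = 13415 − 11906.20000 = 1508.80000
t=11: T_11 = 14711.80000; y_11 − T_11 = 16221 − 14711.80000 = 1509.20000
Mean deviation: (1508.80000 + 1509.20000) / 2 = 1509.000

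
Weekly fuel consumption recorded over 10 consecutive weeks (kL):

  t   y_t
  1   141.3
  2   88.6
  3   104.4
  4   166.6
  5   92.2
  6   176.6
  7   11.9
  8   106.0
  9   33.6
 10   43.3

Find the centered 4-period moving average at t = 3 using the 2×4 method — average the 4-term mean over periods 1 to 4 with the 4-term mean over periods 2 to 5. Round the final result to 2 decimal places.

119.09

Sum over 1–4: 141.3 + 88.6 + 104.4 + 166.6 = 500.9
Sum over 2–5: 88.6 + 104.4 + 166.6 + 92.2 = 451.8
CMA at t=3 = (500.9 + 451.8) / (2·4) = 952.7 / 8 = 119.09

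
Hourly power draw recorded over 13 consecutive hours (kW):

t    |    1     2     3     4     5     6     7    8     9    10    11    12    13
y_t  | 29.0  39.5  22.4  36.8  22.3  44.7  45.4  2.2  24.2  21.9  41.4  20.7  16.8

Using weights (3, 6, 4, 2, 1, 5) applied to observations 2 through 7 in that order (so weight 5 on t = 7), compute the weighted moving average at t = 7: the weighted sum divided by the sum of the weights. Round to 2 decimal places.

34.11

Weighted sum: 3·39.5 + 6·22.4 + 4·36.8 + 2·22.3 + 1·44.7 + 5·45.4 = 118.5 + 134.4 + 147.2 + 44.6 + 44.7 + 227.0 = 716.4
Weight total: 3 + 6 + 4 + 2 + 1 + 5 = 21
WMA = 716.4 / 21 = 34.11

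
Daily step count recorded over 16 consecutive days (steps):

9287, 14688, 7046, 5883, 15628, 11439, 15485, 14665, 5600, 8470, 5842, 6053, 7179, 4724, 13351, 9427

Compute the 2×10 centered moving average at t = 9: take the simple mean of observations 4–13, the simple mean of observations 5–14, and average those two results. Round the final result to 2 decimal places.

9566.45

Sum over 4–13: 5883 + 15628 + 11439 + 15485 + 14665 + 5600 + 8470 + 5842 + 6053 + 7179 = 96244
Sum over 5–14: 15628 + 11439 + 15485 + 14665 + 5600 + 8470 + 5842 + 6053 + 7179 + 4724 = 95085
CMA at t=9 = (96244 + 95085) / (2·10) = 191329 / 20 = 9566.45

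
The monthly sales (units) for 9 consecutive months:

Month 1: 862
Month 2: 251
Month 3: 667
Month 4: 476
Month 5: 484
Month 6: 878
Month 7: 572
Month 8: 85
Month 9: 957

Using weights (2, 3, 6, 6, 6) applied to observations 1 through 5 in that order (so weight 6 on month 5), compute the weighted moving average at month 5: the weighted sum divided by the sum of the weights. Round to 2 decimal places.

Weighted sum: 2·862 + 3·251 + 6·667 + 6·476 + 6·484 = 1724 + 753 + 4002 + 2856 + 2904 = 12239
Weight total: 2 + 3 + 6 + 6 + 6 = 23
WMA = 12239 / 23 = 532.13

532.13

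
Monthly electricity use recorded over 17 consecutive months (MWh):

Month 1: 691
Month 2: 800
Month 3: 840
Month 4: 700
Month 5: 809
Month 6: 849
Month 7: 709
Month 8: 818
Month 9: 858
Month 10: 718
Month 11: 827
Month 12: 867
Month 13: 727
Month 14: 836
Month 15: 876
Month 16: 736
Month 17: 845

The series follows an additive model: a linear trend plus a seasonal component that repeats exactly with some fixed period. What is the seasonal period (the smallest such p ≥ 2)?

3

First differences y_{t+1} − y_t: 109, 40, -140, 109, 40, -140, 109, 40, …
The difference pattern repeats every 3 terms and not for any smaller step, so p = 3.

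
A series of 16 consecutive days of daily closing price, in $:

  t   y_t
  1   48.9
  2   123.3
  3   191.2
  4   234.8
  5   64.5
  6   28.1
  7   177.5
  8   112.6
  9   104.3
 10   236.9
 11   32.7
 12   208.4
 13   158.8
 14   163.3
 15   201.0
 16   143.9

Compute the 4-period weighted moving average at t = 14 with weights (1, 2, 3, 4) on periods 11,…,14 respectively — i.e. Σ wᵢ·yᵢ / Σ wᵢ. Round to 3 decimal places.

Weighted sum: 1·32.7 + 2·208.4 + 3·158.8 + 4·163.3 = 32.7 + 416.8 + 476.4 + 653.2 = 1579.1
Weight total: 1 + 2 + 3 + 4 = 10
WMA = 1579.1 / 10 = 157.910

157.910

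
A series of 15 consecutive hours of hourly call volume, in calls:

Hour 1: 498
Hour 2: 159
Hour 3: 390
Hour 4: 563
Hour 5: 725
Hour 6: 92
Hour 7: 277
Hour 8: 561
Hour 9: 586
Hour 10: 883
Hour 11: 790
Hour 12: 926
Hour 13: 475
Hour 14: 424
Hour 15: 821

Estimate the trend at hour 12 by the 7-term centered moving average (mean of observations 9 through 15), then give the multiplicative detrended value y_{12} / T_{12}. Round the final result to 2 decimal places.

1.32

Trend T_12 = (586 + 883 + 790 + 926 + 475 + 424 + 821) / 7 = 4905/7 = 700.7143
Ratio to trend: 926 / 700.7143 = 1.32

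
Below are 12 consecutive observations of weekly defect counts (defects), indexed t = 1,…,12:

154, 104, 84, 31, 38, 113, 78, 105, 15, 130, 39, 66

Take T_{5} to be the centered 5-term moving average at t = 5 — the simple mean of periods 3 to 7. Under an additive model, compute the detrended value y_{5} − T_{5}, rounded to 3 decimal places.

-30.800

Trend T_5 = (84 + 31 + 38 + 113 + 78) / 5 = 344/5 = 68.80000
Detrended value: 38 − 68.80000 = -30.800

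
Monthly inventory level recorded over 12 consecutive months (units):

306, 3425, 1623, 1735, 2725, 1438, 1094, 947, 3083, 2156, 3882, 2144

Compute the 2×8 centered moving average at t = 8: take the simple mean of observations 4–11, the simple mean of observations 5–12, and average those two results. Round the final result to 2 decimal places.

2158.06

Sum over 4–11: 1735 + 2725 + 1438 + 1094 + 947 + 3083 + 2156 + 3882 = 17060
Sum over 5–12: 2725 + 1438 + 1094 + 947 + 3083 + 2156 + 3882 + 2144 = 17469
CMA at t=8 = (17060 + 17469) / (2·8) = 34529 / 16 = 2158.06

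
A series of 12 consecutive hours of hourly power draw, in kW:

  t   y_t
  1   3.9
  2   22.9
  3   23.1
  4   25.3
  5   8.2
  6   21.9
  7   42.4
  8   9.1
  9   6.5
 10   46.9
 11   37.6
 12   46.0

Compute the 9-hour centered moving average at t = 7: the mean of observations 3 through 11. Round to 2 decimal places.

24.56

Sum of periods 3–11: 23.1 + 25.3 + 8.2 + 21.9 + 42.4 + 9.1 + 6.5 + 46.9 + 37.6 = 221.0
Divide by 9: 221.0 / 9 = 24.56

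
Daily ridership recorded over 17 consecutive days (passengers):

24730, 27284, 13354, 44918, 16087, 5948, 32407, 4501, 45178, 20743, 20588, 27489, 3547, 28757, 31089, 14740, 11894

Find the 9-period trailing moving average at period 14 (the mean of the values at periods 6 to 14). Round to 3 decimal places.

21017.556

Sum of periods 6–14: 5948 + 32407 + 4501 + 45178 + 20743 + 20588 + 27489 + 3547 + 28757 = 189158
Divide by 9: 189158 / 9 = 21017.556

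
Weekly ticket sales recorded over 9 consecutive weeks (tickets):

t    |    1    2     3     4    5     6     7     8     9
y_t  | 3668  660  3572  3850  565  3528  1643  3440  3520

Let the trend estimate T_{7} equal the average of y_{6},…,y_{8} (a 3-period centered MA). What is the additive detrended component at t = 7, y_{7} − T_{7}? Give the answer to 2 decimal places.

Trend T_7 = (3528 + 1643 + 3440) / 3 = 8611/3 = 2870.3333
Detrended value: 1643 − 2870.3333 = -1227.33

-1227.33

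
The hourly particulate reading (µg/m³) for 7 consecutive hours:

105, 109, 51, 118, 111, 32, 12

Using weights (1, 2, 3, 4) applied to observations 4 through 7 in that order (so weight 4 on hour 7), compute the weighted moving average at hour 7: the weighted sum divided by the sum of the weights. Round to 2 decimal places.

48.40

Weighted sum: 1·118 + 2·111 + 3·32 + 4·12 = 118 + 222 + 96 + 48 = 484
Weight total: 1 + 2 + 3 + 4 = 10
WMA = 484 / 10 = 48.40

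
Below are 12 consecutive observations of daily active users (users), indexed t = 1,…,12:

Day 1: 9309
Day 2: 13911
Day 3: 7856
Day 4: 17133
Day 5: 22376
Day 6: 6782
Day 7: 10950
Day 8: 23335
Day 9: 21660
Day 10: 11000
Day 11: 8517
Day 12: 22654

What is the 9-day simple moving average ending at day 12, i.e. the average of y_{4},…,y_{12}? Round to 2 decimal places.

16045.22

Sum of periods 4–12: 17133 + 22376 + 6782 + 10950 + 23335 + 21660 + 11000 + 8517 + 22654 = 144407
Divide by 9: 144407 / 9 = 16045.22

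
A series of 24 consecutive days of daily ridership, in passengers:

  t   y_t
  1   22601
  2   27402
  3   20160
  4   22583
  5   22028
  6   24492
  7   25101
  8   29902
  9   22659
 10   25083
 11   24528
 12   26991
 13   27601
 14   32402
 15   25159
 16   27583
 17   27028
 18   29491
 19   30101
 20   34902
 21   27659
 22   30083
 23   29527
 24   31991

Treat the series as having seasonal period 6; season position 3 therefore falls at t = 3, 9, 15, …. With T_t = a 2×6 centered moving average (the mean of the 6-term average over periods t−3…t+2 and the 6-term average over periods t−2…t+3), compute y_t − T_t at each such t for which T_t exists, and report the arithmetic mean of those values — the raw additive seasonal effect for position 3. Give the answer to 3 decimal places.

Season position 3 occurs at t = 9, 15, 21 (where T_t is defined).
t=9: T_9 = 25502.41667; y_9 − T_9 = 22659 − 25502.41667 = -2843.41667
t=15: T_15 = 28002.33333; y_15 − T_15 = 25159 − 28002.33333 = -2843.33333
t=21: T_21 = 30502.16667; y_21 − T_21 = 27659 − 30502.16667 = -2843.16667
Mean deviation: (-2843.41667 + -2843.33333 + -2843.16667) / 3 = -2843.306

-2843.306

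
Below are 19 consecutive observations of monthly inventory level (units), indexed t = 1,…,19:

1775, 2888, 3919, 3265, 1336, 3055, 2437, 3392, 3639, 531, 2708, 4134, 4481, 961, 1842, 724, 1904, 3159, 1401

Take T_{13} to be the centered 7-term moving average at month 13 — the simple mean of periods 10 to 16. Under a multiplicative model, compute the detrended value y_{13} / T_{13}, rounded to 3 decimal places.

2.039

Trend T_13 = (531 + 2708 + 4134 + 4481 + 961 + 1842 + 724) / 7 = 15381/7 = 2197.28571
Ratio to trend: 4481 / 2197.28571 = 2.039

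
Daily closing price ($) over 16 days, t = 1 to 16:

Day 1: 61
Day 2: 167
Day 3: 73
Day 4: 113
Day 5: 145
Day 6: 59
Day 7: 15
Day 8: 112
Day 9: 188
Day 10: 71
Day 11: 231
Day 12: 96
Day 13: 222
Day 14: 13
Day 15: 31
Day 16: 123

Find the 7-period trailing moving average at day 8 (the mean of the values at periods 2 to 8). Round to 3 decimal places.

97.714

Sum of periods 2–8: 167 + 73 + 113 + 145 + 59 + 15 + 112 = 684
Divide by 7: 684 / 7 = 97.714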